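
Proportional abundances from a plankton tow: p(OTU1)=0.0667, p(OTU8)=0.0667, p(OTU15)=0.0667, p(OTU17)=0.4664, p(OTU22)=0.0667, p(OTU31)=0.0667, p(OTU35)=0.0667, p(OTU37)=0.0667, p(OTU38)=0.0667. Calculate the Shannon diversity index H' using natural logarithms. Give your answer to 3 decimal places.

Each pᵢ ln pᵢ term (working shown to 5 dp, full precision carried): 0.0667×(-2.70755)=-0.18059, 0.0667×(-2.70755)=-0.18059, 0.0667×(-2.70755)=-0.18059, 0.4664×(-0.76271)=-0.35573, 0.0667×(-2.70755)=-0.18059, 0.0667×(-2.70755)=-0.18059, 0.0667×(-2.70755)=-0.18059, 0.0667×(-2.70755)=-0.18059, 0.0667×(-2.70755)=-0.18059.
Sum = -1.80048, so H' = 1.800.

1.800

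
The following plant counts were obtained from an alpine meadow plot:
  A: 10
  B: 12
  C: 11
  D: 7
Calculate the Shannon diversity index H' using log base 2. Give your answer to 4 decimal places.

Total N = 10+12+11+7 = 40, so the proportions are 0.25, 0.3, 0.275, 0.175 (working shown to 6 dp, full precision carried).
Each pᵢ log₂ pᵢ term: 0.25×(-2.000000)=-0.500000, 0.3×(-1.736966)=-0.521090, 0.275×(-1.862496)=-0.512187, 0.175×(-2.514573)=-0.440050.
Sum = -1.973327, so H' = 1.9733.

1.9733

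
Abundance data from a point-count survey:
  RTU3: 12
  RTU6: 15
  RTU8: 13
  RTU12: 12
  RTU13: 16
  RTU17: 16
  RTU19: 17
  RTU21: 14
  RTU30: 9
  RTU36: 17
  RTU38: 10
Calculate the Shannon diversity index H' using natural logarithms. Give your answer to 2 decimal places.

2.38

Total N = 12+15+13+12+16+16+17+14+9+17+10 = 151, so the proportions are 0.0795, 0.0993, 0.0861, 0.0795, 0.106, 0.106, 0.1126, 0.0927, 0.0596, 0.1126, 0.0662 (working shown to 4 dp, full precision carried).
Each pᵢ ln pᵢ term: 0.0795×(-2.5324)=-0.2012, 0.0993×(-2.3092)=-0.2294, 0.0861×(-2.4523)=-0.2111, 0.0795×(-2.5324)=-0.2012, 0.106×(-2.2447)=-0.2378, 0.106×(-2.2447)=-0.2378, 0.1126×(-2.1841)=-0.2459, 0.0927×(-2.3782)=-0.2205, 0.0596×(-2.8201)=-0.1681, 0.1126×(-2.1841)=-0.2459, 0.0662×(-2.7147)=-0.1798.
Sum = -2.3789, so H' = 2.38.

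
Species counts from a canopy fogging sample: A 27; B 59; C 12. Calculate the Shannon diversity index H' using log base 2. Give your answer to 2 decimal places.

Total N = 27+59+12 = 98, so the proportions are 0.2755, 0.602, 0.1224 (working shown to 4 dp, full precision carried).
Each pᵢ log₂ pᵢ term: 0.2755×(-1.8598)=-0.5124, 0.602×(-0.7321)=-0.4407, 0.1224×(-3.0297)=-0.3710.
Sum = -1.3241, so H' = 1.32.

1.32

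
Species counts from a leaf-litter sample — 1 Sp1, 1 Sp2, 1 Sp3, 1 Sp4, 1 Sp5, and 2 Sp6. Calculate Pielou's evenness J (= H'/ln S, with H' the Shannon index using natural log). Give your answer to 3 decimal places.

Total N = 1+1+1+1+1+2 = 7, so the proportions are 0.14286, 0.14286, 0.14286, 0.14286, 0.14286, 0.28571 (working shown to 5 dp, full precision carried).
H' = −Σ pᵢ ln pᵢ = −((-0.27799) + (-0.27799) + (-0.27799) + (-0.27799) + (-0.27799) + (-0.35793)) = 1.74787.
With S = 6 species, ln S = 1.79176, so J = 1.74787/1.79176 = 0.97550, i.e. 0.976 to 3 decimal places.

0.976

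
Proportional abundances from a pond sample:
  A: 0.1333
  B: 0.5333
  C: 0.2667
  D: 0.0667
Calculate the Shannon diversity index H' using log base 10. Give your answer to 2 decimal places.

0.49

Each pᵢ log₁₀ pᵢ term (working shown to 4 dp, full precision carried): 0.1333×(-0.8752)=-0.1167, 0.5333×(-0.2730)=-0.1456, 0.2667×(-0.5740)=-0.1531, 0.0667×(-1.1759)=-0.0784.
Sum = -0.4938, so H' = 0.49.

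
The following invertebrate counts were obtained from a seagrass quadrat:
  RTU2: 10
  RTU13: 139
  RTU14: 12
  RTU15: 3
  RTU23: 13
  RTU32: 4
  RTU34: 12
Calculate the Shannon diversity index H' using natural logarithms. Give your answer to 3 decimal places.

Total N = 10+139+12+3+13+4+12 = 193, so the proportions are 0.05181, 0.72021, 0.06218, 0.01554, 0.06736, 0.02073, 0.06218 (working shown to 5 dp, full precision carried).
Each pᵢ ln pᵢ term: 0.05181×(-2.96011)=-0.15337, 0.72021×(-0.32822)=-0.23638, 0.06218×(-2.77778)=-0.17271, 0.01554×(-4.16408)=-0.06473, 0.06736×(-2.69774)=-0.18171, 0.02073×(-3.87640)=-0.08034, 0.06218×(-2.77778)=-0.17271.
Sum = -1.06196, so H' = 1.062.

1.062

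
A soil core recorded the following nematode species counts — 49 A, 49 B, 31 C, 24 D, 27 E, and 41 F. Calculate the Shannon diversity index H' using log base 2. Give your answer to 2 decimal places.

Total N = 49+49+31+24+27+41 = 221, so the proportions are 0.2217, 0.2217, 0.1403, 0.1086, 0.1222, 0.1855 (working shown to 4 dp, full precision carried).
Each pᵢ log₂ pᵢ term: 0.2217×(-2.1732)=-0.4818, 0.2217×(-2.1732)=-0.4818, 0.1403×(-2.8337)=-0.3975, 0.1086×(-3.2029)=-0.3478, 0.1222×(-3.0330)=-0.3705, 0.1855×(-2.4304)=-0.4509.
Sum = -2.5304, so H' = 2.53.

2.53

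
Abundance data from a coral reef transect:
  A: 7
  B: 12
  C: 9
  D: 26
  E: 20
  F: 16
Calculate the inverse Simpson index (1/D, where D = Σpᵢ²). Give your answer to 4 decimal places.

Total N = 7+12+9+26+20+16 = 90, so the proportions are 0.07777778, 0.13333333, 0.1, 0.28888889, 0.22222222, 0.17777778 (working shown to 8 dp, full precision carried).
D = 0.07777778² + 0.13333333² + 0.1² + 0.28888889² + 0.22222222² + 0.17777778² = 0.00604938 + 0.01777778 + 0.01000000 + 0.08345679 + 0.04938272 + 0.03160494 = 0.19827160.
So 1/D = 5.043587, i.e. 5.0436 to 4 decimal places.

5.0436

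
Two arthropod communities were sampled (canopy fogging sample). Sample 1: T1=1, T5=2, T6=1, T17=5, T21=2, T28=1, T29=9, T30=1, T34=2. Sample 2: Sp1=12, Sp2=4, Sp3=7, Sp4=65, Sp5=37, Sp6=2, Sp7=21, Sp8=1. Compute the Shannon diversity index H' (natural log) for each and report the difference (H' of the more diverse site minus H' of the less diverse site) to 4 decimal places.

Sample 1: N=24, proportions 0.041667, 0.083333, 0.041667, 0.208333, 0.083333, 0.041667, 0.375, 0.041667, 0.083333, giving H' = 1.845508 (working shown to 6 dp, full precision carried).
Sample 2: N=149, proportions 0.080537, 0.026846, 0.04698, 0.436242, 0.248322, 0.013423, 0.14094, 0.006711, giving H' = 1.519075.
Difference = |1.845508 − 1.519075| = 0.326433, i.e. 0.3264 to 4 decimal places.

0.3264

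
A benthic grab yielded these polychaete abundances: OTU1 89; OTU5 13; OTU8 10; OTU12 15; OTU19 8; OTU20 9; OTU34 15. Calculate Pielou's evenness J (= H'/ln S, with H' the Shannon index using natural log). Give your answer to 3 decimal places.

Total N = 89+13+10+15+8+9+15 = 159, so the proportions are 0.55975, 0.08176, 0.06289, 0.09434, 0.05031, 0.0566, 0.09434 (working shown to 5 dp, full precision carried).
H' = −Σ pᵢ ln pᵢ = −((-0.32480) + (-0.20473) + (-0.17398) + (-0.22272) + (-0.15041) + (-0.16255) + (-0.22272)) = 1.46192.
With S = 7 species, ln S = 1.94591, so J = 1.46192/1.94591 = 0.75128, i.e. 0.751 to 3 decimal places.

0.751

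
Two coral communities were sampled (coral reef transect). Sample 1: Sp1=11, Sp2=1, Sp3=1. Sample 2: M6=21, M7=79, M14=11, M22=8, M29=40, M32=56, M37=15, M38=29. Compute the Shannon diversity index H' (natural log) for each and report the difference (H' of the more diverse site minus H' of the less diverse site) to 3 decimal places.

Sample 1: N=13, proportions 0.84615, 0.07692, 0.07692, giving H' = 0.53596 (working shown to 5 dp, full precision carried).
Sample 2: N=259, proportions 0.08108, 0.30502, 0.04247, 0.03089, 0.15444, 0.21622, 0.05792, 0.11197, giving H' = 1.83721.
Difference = |0.53596 − 1.83721| = 1.30125, i.e. 1.301 to 3 decimal places.

1.301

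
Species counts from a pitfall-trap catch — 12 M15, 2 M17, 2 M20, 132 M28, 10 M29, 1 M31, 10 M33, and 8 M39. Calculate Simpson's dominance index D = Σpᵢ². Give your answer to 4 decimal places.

0.5695

Total N = 12+2+2+132+10+1+10+8 = 177, so the proportions are 0.067797, 0.011299, 0.011299, 0.745763, 0.056497, 0.00565, 0.056497, 0.045198 (working shown to 6 dp, full precision carried).
D = 0.067797² + 0.011299² + 0.011299² + 0.745763² + 0.056497² + 0.00565² + 0.056497² + 0.045198² = 0.004596 + 0.000128 + 0.000128 + 0.556162 + 0.003192 + 0.000032 + 0.003192 + 0.002043 = 0.569472.
To 4 decimal places, D = 0.5695.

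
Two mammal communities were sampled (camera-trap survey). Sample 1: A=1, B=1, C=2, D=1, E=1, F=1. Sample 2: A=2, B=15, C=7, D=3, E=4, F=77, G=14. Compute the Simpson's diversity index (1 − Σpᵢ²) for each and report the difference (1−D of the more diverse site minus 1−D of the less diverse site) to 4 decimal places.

0.2482

Sample 1: N=7, proportions 0.142857, 0.142857, 0.285714, 0.142857, 0.142857, 0.142857, giving 1−D = 0.816327 (working shown to 6 dp, full precision carried).
Sample 2: N=122, proportions 0.016393, 0.122951, 0.057377, 0.02459, 0.032787, 0.631148, 0.114754, giving 1−D = 0.568127.
Difference = |0.816327 − 0.568127| = 0.248200, i.e. 0.2482 to 4 decimal places.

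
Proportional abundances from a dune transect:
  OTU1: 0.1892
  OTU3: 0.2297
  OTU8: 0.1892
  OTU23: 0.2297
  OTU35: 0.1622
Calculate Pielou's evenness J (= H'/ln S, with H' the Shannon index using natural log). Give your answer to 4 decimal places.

0.9946

H' = −Σ pᵢ ln pᵢ = −((-0.315009) + (-0.337884) + (-0.315009) + (-0.337884) + (-0.295030)) = 1.600816 (working shown to 6 dp, full precision carried).
With S = 5 species, ln S = 1.609438, so J = 1.600816/1.609438 = 0.994643, i.e. 0.9946 to 4 decimal places.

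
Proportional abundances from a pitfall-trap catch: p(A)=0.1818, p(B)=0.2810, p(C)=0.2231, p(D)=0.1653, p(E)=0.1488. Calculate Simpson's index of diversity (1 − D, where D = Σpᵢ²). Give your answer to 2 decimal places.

0.79

D = 0.1818² + 0.281² + 0.2231² + 0.1653² + 0.1488² = 0.0331 + 0.0790 + 0.0498 + 0.0273 + 0.0221 = 0.2113 (working shown to 4 dp, full precision carried).
So 1 − D = 0.7887, i.e. 0.79 to 2 decimal places.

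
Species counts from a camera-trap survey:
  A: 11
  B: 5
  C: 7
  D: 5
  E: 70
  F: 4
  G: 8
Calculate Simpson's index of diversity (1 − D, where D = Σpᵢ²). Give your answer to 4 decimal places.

0.5702

Total N = 11+5+7+5+70+4+8 = 110, so the proportions are 0.1, 0.045455, 0.063636, 0.045455, 0.636364, 0.036364, 0.072727 (working shown to 6 dp, full precision carried).
D = 0.1² + 0.045455² + 0.063636² + 0.045455² + 0.636364² + 0.036364² + 0.072727² = 0.010000 + 0.002066 + 0.004050 + 0.002066 + 0.404959 + 0.001322 + 0.005289 = 0.429752.
So 1 − D = 0.570248, i.e. 0.5702 to 4 decimal places.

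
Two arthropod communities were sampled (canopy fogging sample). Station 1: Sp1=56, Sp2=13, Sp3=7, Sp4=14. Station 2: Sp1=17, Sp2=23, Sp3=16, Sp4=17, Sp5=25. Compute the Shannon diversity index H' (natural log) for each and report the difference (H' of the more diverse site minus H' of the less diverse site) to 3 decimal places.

0.530

Station 1: N=90, proportions 0.62222, 0.14444, 0.07778, 0.15556, giving H' = 1.06279 (working shown to 5 dp, full precision carried).
Station 2: N=98, proportions 0.17347, 0.23469, 0.16327, 0.17347, 0.2551, giving H' = 1.59233.
Difference = |1.06279 − 1.59233| = 0.52954, i.e. 0.530 to 3 decimal places.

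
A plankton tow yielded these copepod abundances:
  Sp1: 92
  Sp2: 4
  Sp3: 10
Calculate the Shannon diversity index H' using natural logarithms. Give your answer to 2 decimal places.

0.47

Total N = 92+4+10 = 106, so the proportions are 0.8679, 0.0377, 0.0943 (working shown to 4 dp, full precision carried).
Each pᵢ ln pᵢ term: 0.8679×(-0.1417)=-0.1229, 0.0377×(-3.2771)=-0.1237, 0.0943×(-2.3609)=-0.2227.
Sum = -0.4693, so H' = 0.47.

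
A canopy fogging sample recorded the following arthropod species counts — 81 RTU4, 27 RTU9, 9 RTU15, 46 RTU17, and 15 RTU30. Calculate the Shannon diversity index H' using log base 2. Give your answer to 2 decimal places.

1.95

Total N = 81+27+9+46+15 = 178, so the proportions are 0.4551, 0.1517, 0.0506, 0.2584, 0.0843 (working shown to 4 dp, full precision carried).
Each pᵢ log₂ pᵢ term: 0.4551×(-1.1359)=-0.5169, 0.1517×(-2.7208)=-0.4127, 0.0506×(-4.3058)=-0.2177, 0.2584×(-1.9522)=-0.5045, 0.0843×(-3.5688)=-0.3007.
Sum = -1.9526, so H' = 1.95.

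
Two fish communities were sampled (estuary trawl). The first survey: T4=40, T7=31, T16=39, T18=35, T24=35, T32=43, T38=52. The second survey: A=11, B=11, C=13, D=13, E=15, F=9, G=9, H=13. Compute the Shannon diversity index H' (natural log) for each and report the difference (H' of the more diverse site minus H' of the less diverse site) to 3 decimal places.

0.132

The first survey: N=275, proportions 0.145455, 0.112727, 0.141818, 0.127273, 0.127273, 0.156364, 0.189091, giving H' = 1.933286 (working shown to 6 dp, full precision carried).
The second survey: N=94, proportions 0.117021, 0.117021, 0.138298, 0.138298, 0.159574, 0.095745, 0.095745, 0.138298, giving H' = 2.065023.
Difference = |1.933286 − 2.065023| = 0.131737, i.e. 0.132 to 3 decimal places.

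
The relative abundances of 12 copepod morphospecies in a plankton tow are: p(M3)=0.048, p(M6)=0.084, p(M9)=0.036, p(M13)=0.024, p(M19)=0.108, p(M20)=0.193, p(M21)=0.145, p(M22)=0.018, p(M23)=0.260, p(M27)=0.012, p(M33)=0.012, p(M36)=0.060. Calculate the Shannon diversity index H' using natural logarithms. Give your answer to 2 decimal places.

2.10

Each pᵢ ln pᵢ term (working shown to 4 dp, full precision carried): 0.048×(-3.0366)=-0.1458, 0.084×(-2.4769)=-0.2081, 0.036×(-3.3242)=-0.1197, 0.024×(-3.7297)=-0.0895, 0.108×(-2.2256)=-0.2404, 0.193×(-1.6451)=-0.3175, 0.145×(-1.9310)=-0.2800, 0.018×(-4.0174)=-0.0723, 0.26×(-1.3471)=-0.3502, 0.012×(-4.4228)=-0.0531, 0.012×(-4.4228)=-0.0531, 0.06×(-2.8134)=-0.1688.
Sum = -2.0984, so H' = 2.10.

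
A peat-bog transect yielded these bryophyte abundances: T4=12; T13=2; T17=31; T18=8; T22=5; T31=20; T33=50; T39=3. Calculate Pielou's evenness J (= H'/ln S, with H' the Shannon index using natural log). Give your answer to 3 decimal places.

Total N = 12+2+31+8+5+20+50+3 = 131, so the proportions are 0.0916, 0.01527, 0.23664, 0.06107, 0.03817, 0.15267, 0.38168, 0.0229 (working shown to 5 dp, full precision carried).
H' = −Σ pᵢ ln pᵢ = −((-0.21896) + (-0.06385) + (-0.34105) + (-0.17073) + (-0.12465) + (-0.28694) + (-0.36762) + (-0.08649)) = 1.66029.
With S = 8 species, ln S = 2.07944, so J = 1.66029/2.07944 = 0.79843, i.e. 0.798 to 3 decimal places.

0.798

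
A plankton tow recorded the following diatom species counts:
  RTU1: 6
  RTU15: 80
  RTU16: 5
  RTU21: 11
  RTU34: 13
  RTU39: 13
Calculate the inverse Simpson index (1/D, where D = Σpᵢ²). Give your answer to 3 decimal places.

2.368

Total N = 6+80+5+11+13+13 = 128, so the proportions are 0.046875, 0.625, 0.039062, 0.085938, 0.101562, 0.101562 (working shown to 6 dp, full precision carried).
D = 0.046875² + 0.625² + 0.039062² + 0.085938² + 0.101562² + 0.101562² = 0.002197 + 0.390625 + 0.001526 + 0.007385 + 0.010315 + 0.010315 = 0.422363.
So 1/D = 2.36763, i.e. 2.368 to 3 decimal places.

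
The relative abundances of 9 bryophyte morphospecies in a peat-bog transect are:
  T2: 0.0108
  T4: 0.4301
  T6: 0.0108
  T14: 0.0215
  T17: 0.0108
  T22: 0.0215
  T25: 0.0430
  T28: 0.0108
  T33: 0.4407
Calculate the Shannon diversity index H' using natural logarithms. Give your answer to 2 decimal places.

Each pᵢ ln pᵢ term (working shown to 4 dp, full precision carried): 0.0108×(-4.5282)=-0.0489, 0.4301×(-0.8437)=-0.3629, 0.0108×(-4.5282)=-0.0489, 0.0215×(-3.8397)=-0.0826, 0.0108×(-4.5282)=-0.0489, 0.0215×(-3.8397)=-0.0826, 0.043×(-3.1466)=-0.1353, 0.0108×(-4.5282)=-0.0489, 0.4407×(-0.8194)=-0.3611.
Sum = -1.2200, so H' = 1.22.

1.22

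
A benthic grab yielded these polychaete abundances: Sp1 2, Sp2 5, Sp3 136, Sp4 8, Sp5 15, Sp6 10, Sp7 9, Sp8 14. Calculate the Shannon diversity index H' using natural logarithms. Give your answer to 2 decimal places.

1.20

Total N = 2+5+136+8+15+10+9+14 = 199, so the proportions are 0.0101, 0.0251, 0.6834, 0.0402, 0.0754, 0.0503, 0.0452, 0.0704 (working shown to 4 dp, full precision carried).
Each pᵢ ln pᵢ term: 0.0101×(-4.6002)=-0.0462, 0.0251×(-3.6839)=-0.0926, 0.6834×(-0.3806)=-0.2601, 0.0402×(-3.2139)=-0.1292, 0.0754×(-2.5853)=-0.1949, 0.0503×(-2.9907)=-0.1503, 0.0452×(-3.0961)=-0.1400, 0.0704×(-2.6542)=-0.1867.
Sum = -1.2000, so H' = 1.20.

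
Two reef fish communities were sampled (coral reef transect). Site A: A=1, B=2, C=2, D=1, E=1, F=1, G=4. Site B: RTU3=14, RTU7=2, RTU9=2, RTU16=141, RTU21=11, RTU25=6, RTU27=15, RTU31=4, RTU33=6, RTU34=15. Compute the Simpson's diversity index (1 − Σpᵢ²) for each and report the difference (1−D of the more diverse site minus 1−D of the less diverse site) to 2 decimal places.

Site A: N=12, proportions 0.0833, 0.1667, 0.1667, 0.0833, 0.0833, 0.0833, 0.3333, giving 1−D = 0.8056 (working shown to 4 dp, full precision carried).
Site B: N=216, proportions 0.0648, 0.0093, 0.0093, 0.6528, 0.0509, 0.0278, 0.0694, 0.0185, 0.0278, 0.0694, giving 1−D = 0.5554.
Difference = |0.8056 − 0.5554| = 0.2502, i.e. 0.25 to 2 decimal places.

0.25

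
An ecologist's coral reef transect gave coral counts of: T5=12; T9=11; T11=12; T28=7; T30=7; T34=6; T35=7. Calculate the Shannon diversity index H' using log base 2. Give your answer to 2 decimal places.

Total N = 12+11+12+7+7+6+7 = 62, so the proportions are 0.1935, 0.1774, 0.1935, 0.1129, 0.1129, 0.0968, 0.1129 (working shown to 4 dp, full precision carried).
Each pᵢ log₂ pᵢ term: 0.1935×(-2.3692)=-0.4586, 0.1774×(-2.4948)=-0.4426, 0.1935×(-2.3692)=-0.4586, 0.1129×(-3.1468)=-0.3553, 0.1129×(-3.1468)=-0.3553, 0.0968×(-3.3692)=-0.3261, 0.1129×(-3.1468)=-0.3553.
Sum = -2.7517, so H' = 2.75.

2.75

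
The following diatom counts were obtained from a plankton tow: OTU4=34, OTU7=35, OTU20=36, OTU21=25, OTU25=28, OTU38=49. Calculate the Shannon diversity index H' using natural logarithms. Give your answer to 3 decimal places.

Total N = 34+35+36+25+28+49 = 207, so the proportions are 0.16425, 0.16908, 0.17391, 0.12077, 0.13527, 0.23671 (working shown to 5 dp, full precision carried).
Each pᵢ ln pᵢ term: 0.16425×(-1.80636)=-0.29670, 0.16908×(-1.77737)=-0.30052, 0.17391×(-1.74920)=-0.30421, 0.12077×(-2.11384)=-0.25530, 0.13527×(-2.00051)=-0.27060, 0.23671×(-1.44090)=-0.34108.
Sum = -1.76841, so H' = 1.768.

1.768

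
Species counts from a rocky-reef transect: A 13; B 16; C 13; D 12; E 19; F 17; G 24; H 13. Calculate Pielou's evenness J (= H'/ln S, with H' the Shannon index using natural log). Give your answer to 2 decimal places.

Total N = 13+16+13+12+19+17+24+13 = 127, so the proportions are 0.1024, 0.126, 0.1024, 0.0945, 0.1496, 0.1339, 0.189, 0.1024 (working shown to 4 dp, full precision carried).
H' = −Σ pᵢ ln pᵢ = −((-0.2333) + (-0.2610) + (-0.2333) + (-0.2229) + (-0.2842) + (-0.2692) + (-0.3149) + (-0.2333)) = 2.0521.
With S = 8 species, ln S = 2.0794, so J = 2.0521/2.0794 = 0.9868, i.e. 0.99 to 2 decimal places.

0.99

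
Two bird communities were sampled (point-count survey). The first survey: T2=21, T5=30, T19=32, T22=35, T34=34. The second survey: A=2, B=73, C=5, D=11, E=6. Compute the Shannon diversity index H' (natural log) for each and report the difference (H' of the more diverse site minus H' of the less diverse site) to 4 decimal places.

The first survey: N=152, proportions 0.138158, 0.197368, 0.210526, 0.230263, 0.223684, giving H' = 1.594881 (working shown to 6 dp, full precision carried).
The second survey: N=97, proportions 0.020619, 0.752577, 0.051546, 0.113402, 0.061856, giving H' = 0.865799.
Difference = |1.594881 − 0.865799| = 0.729082, i.e. 0.7291 to 4 decimal places.

0.7291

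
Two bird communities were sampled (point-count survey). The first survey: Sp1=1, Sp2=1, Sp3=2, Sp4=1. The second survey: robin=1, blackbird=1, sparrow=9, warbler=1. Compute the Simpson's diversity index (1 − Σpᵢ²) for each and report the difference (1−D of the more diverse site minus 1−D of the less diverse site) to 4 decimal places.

The first survey: N=5, proportions 0.2, 0.2, 0.4, 0.2, giving 1−D = 0.720000 (working shown to 6 dp, full precision carried).
The second survey: N=12, proportions 0.083333, 0.083333, 0.75, 0.083333, giving 1−D = 0.416667.
Difference = |0.720000 − 0.416667| = 0.303333, i.e. 0.3033 to 4 decimal places.

0.3033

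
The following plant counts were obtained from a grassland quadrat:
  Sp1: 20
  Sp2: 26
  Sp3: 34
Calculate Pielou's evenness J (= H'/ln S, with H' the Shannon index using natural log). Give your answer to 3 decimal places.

0.979

Total N = 20+26+34 = 80, so the proportions are 0.25, 0.325, 0.425 (working shown to 5 dp, full precision carried).
H' = −Σ pᵢ ln pᵢ = −((-0.34657) + (-0.36528) + (-0.36366)) = 1.07551.
With S = 3 species, ln S = 1.09861, so J = 1.07551/1.09861 = 0.97897, i.e. 0.979 to 3 decimal places.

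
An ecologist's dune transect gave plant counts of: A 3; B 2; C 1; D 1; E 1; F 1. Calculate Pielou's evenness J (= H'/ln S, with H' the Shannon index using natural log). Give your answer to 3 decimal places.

Total N = 3+2+1+1+1+1 = 9, so the proportions are 0.33333, 0.22222, 0.11111, 0.11111, 0.11111, 0.11111 (working shown to 5 dp, full precision carried).
H' = −Σ pᵢ ln pᵢ = −((-0.36620) + (-0.33424) + (-0.24414) + (-0.24414) + (-0.24414) + (-0.24414)) = 1.67699.
With S = 6 species, ln S = 1.79176, so J = 1.67699/1.79176 = 0.93594, i.e. 0.936 to 3 decimal places.

0.936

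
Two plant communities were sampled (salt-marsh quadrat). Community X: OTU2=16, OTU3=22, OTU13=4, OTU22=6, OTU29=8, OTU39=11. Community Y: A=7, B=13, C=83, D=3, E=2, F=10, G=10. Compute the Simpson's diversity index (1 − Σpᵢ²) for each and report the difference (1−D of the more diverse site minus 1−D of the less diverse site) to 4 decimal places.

Community X: N=67, proportions 0.238806, 0.328358, 0.059701, 0.089552, 0.119403, 0.164179, giving 1−D = 0.782357 (working shown to 6 dp, full precision carried).
Community Y: N=128, proportions 0.054688, 0.101562, 0.648438, 0.023438, 0.015625, 0.078125, 0.078125, giving 1−D = 0.553223.
Difference = |0.782357 − 0.553223| = 0.229134, i.e. 0.2291 to 4 decimal places.

0.2291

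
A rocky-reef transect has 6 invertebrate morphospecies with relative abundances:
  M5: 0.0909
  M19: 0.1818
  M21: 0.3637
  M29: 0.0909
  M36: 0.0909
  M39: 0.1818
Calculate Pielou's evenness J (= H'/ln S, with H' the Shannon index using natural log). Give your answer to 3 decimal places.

H' = −Σ pᵢ ln pᵢ = −((-0.21798) + (-0.30994) + (-0.36786) + (-0.21798) + (-0.21798) + (-0.30994)) = 1.64167 (working shown to 5 dp, full precision carried).
With S = 6 species, ln S = 1.79176, so J = 1.64167/1.79176 = 0.91623, i.e. 0.916 to 3 decimal places.

0.916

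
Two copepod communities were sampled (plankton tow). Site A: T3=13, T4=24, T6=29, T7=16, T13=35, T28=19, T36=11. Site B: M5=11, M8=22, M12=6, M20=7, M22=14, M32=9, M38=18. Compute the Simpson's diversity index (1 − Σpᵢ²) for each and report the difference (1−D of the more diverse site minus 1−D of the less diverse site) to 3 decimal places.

Site A: N=147, proportions 0.088435, 0.163265, 0.197279, 0.108844, 0.238095, 0.129252, 0.07483, giving 1−D = 0.835763 (working shown to 6 dp, full precision carried).
Site B: N=87, proportions 0.126437, 0.252874, 0.068966, 0.08046, 0.16092, 0.103448, 0.206897, giving 1−D = 0.829436.
Difference = |0.835763 − 0.829436| = 0.006327, i.e. 0.006 to 3 decimal places.

0.006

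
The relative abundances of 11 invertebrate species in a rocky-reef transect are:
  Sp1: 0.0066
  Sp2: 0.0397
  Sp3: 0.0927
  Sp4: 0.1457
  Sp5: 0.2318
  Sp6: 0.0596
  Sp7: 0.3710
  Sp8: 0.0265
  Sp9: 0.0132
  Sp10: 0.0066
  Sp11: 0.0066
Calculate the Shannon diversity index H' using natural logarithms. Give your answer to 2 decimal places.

1.76

Each pᵢ ln pᵢ term (working shown to 4 dp, full precision carried): 0.0066×(-5.0207)=-0.0331, 0.0397×(-3.2264)=-0.1281, 0.0927×(-2.3784)=-0.2205, 0.1457×(-1.9262)=-0.2806, 0.2318×(-1.4619)=-0.3389, 0.0596×(-2.8201)=-0.1681, 0.371×(-0.9916)=-0.3679, 0.0265×(-3.6306)=-0.0962, 0.0132×(-4.3275)=-0.0571, 0.0066×(-5.0207)=-0.0331, 0.0066×(-5.0207)=-0.0331.
Sum = -1.7568, so H' = 1.76.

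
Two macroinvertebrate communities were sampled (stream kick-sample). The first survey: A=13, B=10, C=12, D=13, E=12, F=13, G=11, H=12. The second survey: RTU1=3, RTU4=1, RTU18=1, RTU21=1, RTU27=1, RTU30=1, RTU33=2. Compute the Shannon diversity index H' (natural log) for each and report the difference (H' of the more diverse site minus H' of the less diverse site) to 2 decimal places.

The first survey: N=96, proportions 0.1354, 0.1042, 0.125, 0.1354, 0.125, 0.1354, 0.1146, 0.125, giving H' = 2.0759 (working shown to 4 dp, full precision carried).
The second survey: N=10, proportions 0.3, 0.1, 0.1, 0.1, 0.1, 0.1, 0.2, giving H' = 1.8344.
Difference = |2.0759 − 1.8344| = 0.2415, i.e. 0.24 to 2 decimal places.

0.24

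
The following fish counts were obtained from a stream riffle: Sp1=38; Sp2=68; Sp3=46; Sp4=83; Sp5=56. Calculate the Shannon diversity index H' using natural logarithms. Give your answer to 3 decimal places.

Total N = 38+68+46+83+56 = 291, so the proportions are 0.13058, 0.23368, 0.15808, 0.28522, 0.19244 (working shown to 5 dp, full precision carried).
Each pᵢ ln pᵢ term: 0.13058×(-2.03574)=-0.26584, 0.23368×(-1.45382)=-0.33972, 0.15808×(-1.84468)=-0.29160, 0.28522×(-1.25448)=-0.35781, 0.19244×(-1.64797)=-0.31714.
Sum = -1.57210, so H' = 1.572.

1.572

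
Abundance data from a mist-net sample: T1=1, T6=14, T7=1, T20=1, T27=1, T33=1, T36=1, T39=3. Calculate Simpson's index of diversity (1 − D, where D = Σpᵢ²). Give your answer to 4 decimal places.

Total N = 1+14+1+1+1+1+1+3 = 23, so the proportions are 0.043478, 0.608696, 0.043478, 0.043478, 0.043478, 0.043478, 0.043478, 0.130435 (working shown to 6 dp, full precision carried).
D = 0.043478² + 0.608696² + 0.043478² + 0.043478² + 0.043478² + 0.043478² + 0.043478² + 0.130435² = 0.001890 + 0.370510 + 0.001890 + 0.001890 + 0.001890 + 0.001890 + 0.001890 + 0.017013 = 0.398866.
So 1 − D = 0.601134, i.e. 0.6011 to 4 decimal places.

0.6011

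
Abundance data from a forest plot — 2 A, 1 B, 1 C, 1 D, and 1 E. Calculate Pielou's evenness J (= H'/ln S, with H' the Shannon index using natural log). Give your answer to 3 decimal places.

0.970

Total N = 2+1+1+1+1 = 6, so the proportions are 0.33333, 0.16667, 0.16667, 0.16667, 0.16667 (working shown to 5 dp, full precision carried).
H' = −Σ pᵢ ln pᵢ = −((-0.36620) + (-0.29863) + (-0.29863) + (-0.29863) + (-0.29863)) = 1.56071.
With S = 5 species, ln S = 1.60944, so J = 1.56071/1.60944 = 0.96972, i.e. 0.970 to 3 decimal places.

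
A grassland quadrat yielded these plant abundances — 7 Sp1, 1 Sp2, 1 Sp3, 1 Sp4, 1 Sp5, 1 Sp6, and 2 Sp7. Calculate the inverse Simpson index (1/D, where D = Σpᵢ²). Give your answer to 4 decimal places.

Total N = 7+1+1+1+1+1+2 = 14, so the proportions are 0.5, 0.07142857, 0.07142857, 0.07142857, 0.07142857, 0.07142857, 0.14285714 (working shown to 8 dp, full precision carried).
D = 0.5² + 0.07142857² + 0.07142857² + 0.07142857² + 0.07142857² + 0.07142857² + 0.14285714² = 0.25000000 + 0.00510204 + 0.00510204 + 0.00510204 + 0.00510204 + 0.00510204 + 0.02040816 = 0.29591837.
So 1/D = 3.379310, i.e. 3.3793 to 4 decimal places.

3.3793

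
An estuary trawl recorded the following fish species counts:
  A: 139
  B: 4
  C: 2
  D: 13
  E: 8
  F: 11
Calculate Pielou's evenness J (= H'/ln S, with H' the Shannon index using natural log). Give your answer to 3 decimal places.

0.464

Total N = 139+4+2+13+8+11 = 177, so the proportions are 0.78531, 0.0226, 0.0113, 0.07345, 0.0452, 0.06215 (working shown to 5 dp, full precision carried).
H' = −Σ pᵢ ln pᵢ = −((-0.18979) + (-0.08565) + (-0.05066) + (-0.19178) + (-0.13996) + (-0.17266)) = 0.83050.
With S = 6 species, ln S = 1.79176, so J = 0.83050/1.79176 = 0.46351, i.e. 0.464 to 3 decimal places.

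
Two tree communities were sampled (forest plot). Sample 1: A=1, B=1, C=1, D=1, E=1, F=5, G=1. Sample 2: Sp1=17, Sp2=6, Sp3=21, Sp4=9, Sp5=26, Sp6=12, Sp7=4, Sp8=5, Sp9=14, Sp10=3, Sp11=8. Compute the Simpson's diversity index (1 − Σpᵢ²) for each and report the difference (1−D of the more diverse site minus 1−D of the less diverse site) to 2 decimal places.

0.13

Sample 1: N=11, proportions 0.0909, 0.0909, 0.0909, 0.0909, 0.0909, 0.4545, 0.0909, giving 1−D = 0.7438 (working shown to 4 dp, full precision carried).
Sample 2: N=125, proportions 0.136, 0.048, 0.168, 0.072, 0.208, 0.096, 0.032, 0.04, 0.112, 0.024, 0.064, giving 1−D = 0.8735.
Difference = |0.7438 − 0.8735| = 0.1297, i.e. 0.13 to 2 decimal places.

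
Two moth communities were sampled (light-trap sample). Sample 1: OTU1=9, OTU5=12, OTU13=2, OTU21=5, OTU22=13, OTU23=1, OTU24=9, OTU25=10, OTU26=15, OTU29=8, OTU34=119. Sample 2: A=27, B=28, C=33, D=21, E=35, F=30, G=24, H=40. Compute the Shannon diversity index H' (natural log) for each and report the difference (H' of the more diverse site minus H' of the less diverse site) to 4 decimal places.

Sample 1: N=203, proportions 0.044335, 0.0591133, 0.0098522, 0.0246305, 0.0640394, 0.0049261, 0.044335, 0.0492611, 0.0738916, 0.0394089, 0.5862069, giving H' = 1.5637253 (working shown to 7 dp, full precision carried).
Sample 2: N=238, proportions 0.1134454, 0.1176471, 0.1386555, 0.0882353, 0.1470588, 0.1260504, 0.1008403, 0.1680672, giving H' = 2.0608815.
Difference = |1.5637253 − 2.0608815| = 0.4971562, i.e. 0.4972 to 4 decimal places.

0.4972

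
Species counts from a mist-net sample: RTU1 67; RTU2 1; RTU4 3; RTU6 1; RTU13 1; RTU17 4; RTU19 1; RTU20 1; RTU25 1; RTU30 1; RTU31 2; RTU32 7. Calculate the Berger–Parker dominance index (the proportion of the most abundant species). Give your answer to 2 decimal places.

0.74

Total N = 67+1+3+1+1+4+1+1+1+1+2+7 = 90, so the proportions are 0.7444, 0.0111, 0.0333, 0.0111, 0.0111, 0.0444, 0.0111, 0.0111, 0.0111, 0.0111, 0.0222, 0.0778 (working shown to 4 dp, full precision carried).
The largest proportion is 0.7444, i.e. d = 0.74 to 2 decimal places.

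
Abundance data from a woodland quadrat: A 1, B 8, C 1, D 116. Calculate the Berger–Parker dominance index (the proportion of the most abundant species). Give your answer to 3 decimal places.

Total N = 1+8+1+116 = 126, so the proportions are 0.00794, 0.06349, 0.00794, 0.92063 (working shown to 5 dp, full precision carried).
The largest proportion is 0.92063, i.e. d = 0.921 to 3 decimal places.

0.921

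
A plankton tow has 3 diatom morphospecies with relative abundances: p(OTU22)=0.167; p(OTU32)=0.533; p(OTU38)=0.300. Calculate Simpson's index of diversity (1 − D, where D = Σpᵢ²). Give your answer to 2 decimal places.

0.60

D = 0.167² + 0.533² + 0.3² = 0.0279 + 0.2841 + 0.0900 = 0.4020 (working shown to 4 dp, full precision carried).
So 1 − D = 0.5980, i.e. 0.60 to 2 decimal places.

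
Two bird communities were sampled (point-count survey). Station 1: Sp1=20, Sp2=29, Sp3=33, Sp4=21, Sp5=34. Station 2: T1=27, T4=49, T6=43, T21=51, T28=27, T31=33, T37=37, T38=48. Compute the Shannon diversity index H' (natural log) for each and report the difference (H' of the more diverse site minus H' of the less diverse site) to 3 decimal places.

0.466

Station 1: N=137, proportions 0.145985, 0.211679, 0.240876, 0.153285, 0.248175, giving H' = 1.585804 (working shown to 6 dp, full precision carried).
Station 2: N=315, proportions 0.085714, 0.155556, 0.136508, 0.161905, 0.085714, 0.104762, 0.11746, 0.152381, giving H' = 2.051825.
Difference = |1.585804 − 2.051825| = 0.466021, i.e. 0.466 to 3 decimal places.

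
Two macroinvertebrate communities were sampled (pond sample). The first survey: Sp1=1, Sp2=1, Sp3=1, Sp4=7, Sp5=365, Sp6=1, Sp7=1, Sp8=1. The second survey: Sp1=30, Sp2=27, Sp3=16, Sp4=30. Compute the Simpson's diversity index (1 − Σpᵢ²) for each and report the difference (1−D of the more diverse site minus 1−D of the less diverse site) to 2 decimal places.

The first survey: N=378, proportions 0.0026, 0.0026, 0.0026, 0.0185, 0.9656, 0.0026, 0.0026, 0.0026, giving 1−D = 0.0672 (working shown to 4 dp, full precision carried).
The second survey: N=103, proportions 0.2913, 0.2621, 0.1553, 0.2913, giving 1−D = 0.7375.
Difference = |0.0672 − 0.7375| = 0.6703, i.e. 0.67 to 2 decimal places.

0.67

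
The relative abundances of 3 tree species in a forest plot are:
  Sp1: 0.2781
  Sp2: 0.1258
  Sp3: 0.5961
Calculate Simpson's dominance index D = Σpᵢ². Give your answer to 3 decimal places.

D = 0.2781² + 0.1258² + 0.5961² = 0.07734 + 0.01583 + 0.35534 = 0.44850 (working shown to 5 dp, full precision carried).
To 3 decimal places, D = 0.449.

0.449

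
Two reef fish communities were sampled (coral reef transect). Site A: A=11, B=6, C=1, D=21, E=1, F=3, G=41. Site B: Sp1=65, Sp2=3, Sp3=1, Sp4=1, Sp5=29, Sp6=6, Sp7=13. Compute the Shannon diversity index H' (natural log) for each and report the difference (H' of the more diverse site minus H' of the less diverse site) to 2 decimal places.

0.13

Site A: N=84, proportions 0.131, 0.0714, 0.0119, 0.25, 0.0119, 0.0357, 0.4881, giving H' = 1.3759 (working shown to 4 dp, full precision carried).
Site B: N=118, proportions 0.5508, 0.0254, 0.0085, 0.0085, 0.2458, 0.0508, 0.1102, giving H' = 1.2421.
Difference = |1.3759 − 1.2421| = 0.1338, i.e. 0.13 to 2 decimal places.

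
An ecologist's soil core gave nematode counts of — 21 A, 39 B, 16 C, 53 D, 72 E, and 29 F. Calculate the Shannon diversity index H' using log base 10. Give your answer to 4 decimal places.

0.7243

Total N = 21+39+16+53+72+29 = 230, so the proportions are 0.091304, 0.169565, 0.069565, 0.230435, 0.313043, 0.126087 (working shown to 6 dp, full precision carried).
Each pᵢ log₁₀ pᵢ term: 0.091304×(-1.039509)=-0.094912, 0.169565×(-0.770663)=-0.130678, 0.069565×(-1.157608)=-0.080529, 0.230435×(-0.637452)=-0.146891, 0.313043×(-0.504395)=-0.157898, 0.126087×(-0.899330)=-0.113394.
Sum = -0.724301, so H' = 0.7243.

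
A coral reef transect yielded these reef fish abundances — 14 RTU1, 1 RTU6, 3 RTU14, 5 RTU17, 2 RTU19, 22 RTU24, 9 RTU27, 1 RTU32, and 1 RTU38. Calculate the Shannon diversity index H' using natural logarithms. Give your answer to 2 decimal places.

1.69

Total N = 14+1+3+5+2+22+9+1+1 = 58, so the proportions are 0.2414, 0.0172, 0.0517, 0.0862, 0.0345, 0.3793, 0.1552, 0.0172, 0.0172 (working shown to 4 dp, full precision carried).
Each pᵢ ln pᵢ term: 0.2414×(-1.4214)=-0.3431, 0.0172×(-4.0604)=-0.0700, 0.0517×(-2.9618)=-0.1532, 0.0862×(-2.4510)=-0.2113, 0.0345×(-3.3673)=-0.1161, 0.3793×(-0.9694)=-0.3677, 0.1552×(-1.8632)=-0.2891, 0.0172×(-4.0604)=-0.0700, 0.0172×(-4.0604)=-0.0700.
Sum = -1.6905, so H' = 1.69.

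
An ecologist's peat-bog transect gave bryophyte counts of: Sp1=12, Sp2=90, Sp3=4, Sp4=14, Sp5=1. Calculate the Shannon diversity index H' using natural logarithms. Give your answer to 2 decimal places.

Total N = 12+90+4+14+1 = 121, so the proportions are 0.0992, 0.7438, 0.0331, 0.1157, 0.0083 (working shown to 4 dp, full precision carried).
Each pᵢ ln pᵢ term: 0.0992×(-2.3109)=-0.2292, 0.7438×(-0.2960)=-0.2202, 0.0331×(-3.4095)=-0.1127, 0.1157×(-2.1567)=-0.2495, 0.0083×(-4.7958)=-0.0396.
Sum = -0.8512, so H' = 0.85.

0.85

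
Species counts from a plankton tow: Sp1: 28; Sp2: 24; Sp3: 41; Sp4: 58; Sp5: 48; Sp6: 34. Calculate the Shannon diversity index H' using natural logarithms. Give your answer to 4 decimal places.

1.7470

Total N = 28+24+41+58+48+34 = 233, so the proportions are 0.120172, 0.103004, 0.175966, 0.248927, 0.206009, 0.145923 (working shown to 6 dp, full precision carried).
Each pᵢ ln pᵢ term: 0.120172×(-2.118834)=-0.254624, 0.103004×(-2.272985)=-0.234127, 0.175966×(-1.737466)=-0.305734, 0.248927×(-1.390595)=-0.346157, 0.206009×(-1.579837)=-0.325460, 0.145923×(-1.924678)=-0.280854.
Sum = -1.746957, so H' = 1.7470.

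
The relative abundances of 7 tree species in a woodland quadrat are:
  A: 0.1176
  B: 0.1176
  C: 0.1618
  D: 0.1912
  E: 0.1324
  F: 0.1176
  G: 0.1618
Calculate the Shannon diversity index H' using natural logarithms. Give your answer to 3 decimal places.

1.929

Each pᵢ ln pᵢ term (working shown to 5 dp, full precision carried): 0.1176×(-2.14047)=-0.25172, 0.1176×(-2.14047)=-0.25172, 0.1618×(-1.82139)=-0.29470, 0.1912×(-1.65444)=-0.31633, 0.1324×(-2.02193)=-0.26770, 0.1176×(-2.14047)=-0.25172, 0.1618×(-1.82139)=-0.29470.
Sum = -1.92859, so H' = 1.929.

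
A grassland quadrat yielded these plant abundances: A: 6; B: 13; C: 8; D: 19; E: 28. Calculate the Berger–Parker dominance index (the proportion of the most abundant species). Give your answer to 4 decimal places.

Total N = 6+13+8+19+28 = 74, so the proportions are 0.081081, 0.175676, 0.108108, 0.256757, 0.378378 (working shown to 6 dp, full precision carried).
The largest proportion is 0.378378, i.e. d = 0.3784 to 4 decimal places.

0.3784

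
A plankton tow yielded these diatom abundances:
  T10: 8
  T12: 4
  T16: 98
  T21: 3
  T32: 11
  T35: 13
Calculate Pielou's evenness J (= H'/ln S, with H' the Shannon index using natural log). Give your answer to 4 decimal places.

0.5683

Total N = 8+4+98+3+11+13 = 137, so the proportions are 0.058394, 0.029197, 0.715328, 0.021898, 0.080292, 0.094891 (working shown to 6 dp, full precision carried).
H' = −Σ pᵢ ln pᵢ = −((-0.165871) + (-0.103173) + (-0.239645) + (-0.083680) + (-0.202503) + (-0.223470)) = 1.018342.
With S = 6 species, ln S = 1.791759, so J = 1.018342/1.791759 = 0.568347, i.e. 0.5683 to 4 decimal places.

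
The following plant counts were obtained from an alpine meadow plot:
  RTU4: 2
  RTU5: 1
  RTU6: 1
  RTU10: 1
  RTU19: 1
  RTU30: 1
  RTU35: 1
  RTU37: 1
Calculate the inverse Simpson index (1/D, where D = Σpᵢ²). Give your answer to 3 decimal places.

Total N = 2+1+1+1+1+1+1+1 = 9, so the proportions are 0.2222222, 0.1111111, 0.1111111, 0.1111111, 0.1111111, 0.1111111, 0.1111111, 0.1111111 (working shown to 7 dp, full precision carried).
D = 0.2222222² + 0.1111111² + 0.1111111² + 0.1111111² + 0.1111111² + 0.1111111² + 0.1111111² + 0.1111111² = 0.0493827 + 0.0123457 + 0.0123457 + 0.0123457 + 0.0123457 + 0.0123457 + 0.0123457 + 0.0123457 = 0.1358025.
So 1/D = 7.36364, i.e. 7.364 to 3 decimal places.

7.364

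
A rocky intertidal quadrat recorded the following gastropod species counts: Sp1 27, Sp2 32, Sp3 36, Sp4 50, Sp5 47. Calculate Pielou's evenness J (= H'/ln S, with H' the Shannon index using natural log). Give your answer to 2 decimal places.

Total N = 27+32+36+50+47 = 192, so the proportions are 0.1406, 0.1667, 0.1875, 0.2604, 0.2448 (working shown to 4 dp, full precision carried).
H' = −Σ pᵢ ln pᵢ = −((-0.2759) + (-0.2986) + (-0.3139) + (-0.3504) + (-0.3445)) = 1.5832.
With S = 5 species, ln S = 1.6094, so J = 1.5832/1.6094 = 0.9837, i.e. 0.98 to 2 decimal places.

0.98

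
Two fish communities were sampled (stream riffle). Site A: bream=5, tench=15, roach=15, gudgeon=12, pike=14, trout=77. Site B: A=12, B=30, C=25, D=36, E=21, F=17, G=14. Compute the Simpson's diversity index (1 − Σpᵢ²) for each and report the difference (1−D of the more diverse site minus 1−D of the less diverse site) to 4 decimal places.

Site A: N=138, proportions 0.036232, 0.108696, 0.108696, 0.086957, 0.101449, 0.557971, giving 1−D = 0.645873 (working shown to 6 dp, full precision carried).
Site B: N=155, proportions 0.077419, 0.193548, 0.16129, 0.232258, 0.135484, 0.109677, 0.090323, giving 1−D = 0.838044.
Difference = |0.645873 − 0.838044| = 0.192171, i.e. 0.1922 to 4 decimal places.

0.1922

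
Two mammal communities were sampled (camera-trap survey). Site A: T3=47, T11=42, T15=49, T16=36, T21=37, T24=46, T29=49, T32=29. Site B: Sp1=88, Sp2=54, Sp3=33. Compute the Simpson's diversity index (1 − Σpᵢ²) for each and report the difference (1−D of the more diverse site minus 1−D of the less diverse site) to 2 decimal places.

Site A: N=335, proportions 0.1403, 0.12537, 0.14627, 0.10746, 0.11045, 0.13731, 0.14627, 0.08657, giving 1−D = 0.87171 (working shown to 5 dp, full precision carried).
Site B: N=175, proportions 0.50286, 0.30857, 0.18857, giving 1−D = 0.61636.
Difference = |0.87171 − 0.61636| = 0.25535, i.e. 0.26 to 2 decimal places.

0.26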